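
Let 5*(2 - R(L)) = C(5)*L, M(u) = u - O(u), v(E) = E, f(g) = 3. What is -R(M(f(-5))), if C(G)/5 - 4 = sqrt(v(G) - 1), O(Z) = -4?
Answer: 40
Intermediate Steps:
M(u) = 4 + u (M(u) = u - 1*(-4) = u + 4 = 4 + u)
C(G) = 20 + 5*sqrt(-1 + G) (C(G) = 20 + 5*sqrt(G - 1) = 20 + 5*sqrt(-1 + G))
R(L) = 2 - 6*L (R(L) = 2 - (20 + 5*sqrt(-1 + 5))*L/5 = 2 - (20 + 5*sqrt(4))*L/5 = 2 - (20 + 5*2)*L/5 = 2 - (20 + 10)*L/5 = 2 - 6*L)
-R(M(f(-5))) = -(2 - 6*(4 + 3)) = -(2 - 6*7) = -(2 - 42) = -1*(-40) = 40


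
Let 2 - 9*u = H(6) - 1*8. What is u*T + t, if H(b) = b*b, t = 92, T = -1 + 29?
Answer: 100/9 ≈ 11.111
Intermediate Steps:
T = 28
H(b) = b**2
u = -26/9 (u = 2/9 - (6**2 - 1*8)/9 = 2/9 - (36 - 8)/9 = 2/9 - 1/9*28 = 2/9 - 28/9 = -26/9 ≈ -2.8889)
u*T + t = -26/9*28 + 92 = -728/9 + 92 = 100/9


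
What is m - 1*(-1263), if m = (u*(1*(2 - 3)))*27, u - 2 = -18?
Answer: 1695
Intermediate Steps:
u = -16 (u = 2 - 18 = -16)
m = 432 (m = -16*(2 - 3)*27 = -16*(-1)*27 = 16*27 = 432)
m - 1*(-1263) = 432 - 1*(-1263) = 432 + 1263 = 1695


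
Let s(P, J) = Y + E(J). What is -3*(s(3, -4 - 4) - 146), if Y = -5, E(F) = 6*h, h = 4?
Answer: 381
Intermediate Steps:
E(F) = 24 (E(F) = 6*4 = 24)
s(P, J) = 19 (s(P, J) = -5 + 24 = 19)
-3*(s(3, -4 - 4) - 146) = -3*(19 - 146) = -3*(-127) = 381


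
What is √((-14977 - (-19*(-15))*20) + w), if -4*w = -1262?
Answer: I*√81446/2 ≈ 142.69*I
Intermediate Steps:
w = 631/2 (w = -¼*(-1262) = 631/2 ≈ 315.50)
√((-14977 - (-19*(-15))*20) + w) = √((-14977 - (-19*(-15))*20) + 631/2) = √((-14977 - 285*20) + 631/2) = √((-14977 - 1*5700) + 631/2) = √((-14977 - 5700) + 631/2) = √(-20677 + 631/2) = √(-40723/2) = I*√81446/2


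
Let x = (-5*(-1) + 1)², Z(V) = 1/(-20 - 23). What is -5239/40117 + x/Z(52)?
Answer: -62106355/40117 ≈ -1548.1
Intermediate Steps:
Z(V) = -1/43 (Z(V) = 1/(-43) = -1/43)
x = 36 (x = (5 + 1)² = 6² = 36)
-5239/40117 + x/Z(52) = -5239/40117 + 36/(-1/43) = -5239*1/40117 + 36*(-43) = -5239/40117 - 1548 = -62106355/40117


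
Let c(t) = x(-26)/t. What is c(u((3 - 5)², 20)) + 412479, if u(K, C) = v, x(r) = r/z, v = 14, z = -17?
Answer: 49085014/119 ≈ 4.1248e+5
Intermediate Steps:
x(r) = -r/17 (x(r) = r/(-17) = r*(-1/17) = -r/17)
u(K, C) = 14
c(t) = 26/(17*t) (c(t) = (-1/17*(-26))/t = 26/(17*t))
c(u((3 - 5)², 20)) + 412479 = (26/17)/14 + 412479 = (26/17)*(1/14) + 412479 = 13/119 + 412479 = 49085014/119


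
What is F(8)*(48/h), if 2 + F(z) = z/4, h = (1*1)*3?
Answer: 0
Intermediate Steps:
h = 3 (h = 1*3 = 3)
F(z) = -2 + z/4
F(8)*(48/h) = (-2 + (¼)*8)*(48/3) = (-2 + 2)*(48*(⅓)) = 0*16 = 0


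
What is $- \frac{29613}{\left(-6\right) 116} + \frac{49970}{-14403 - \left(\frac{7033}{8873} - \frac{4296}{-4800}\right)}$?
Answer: $\frac{231755007817957}{5930513610744} \approx 39.078$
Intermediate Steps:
$- \frac{29613}{\left(-6\right) 116} + \frac{49970}{-14403 - \left(\frac{7033}{8873} - \frac{4296}{-4800}\right)} = - \frac{29613}{-696} + \frac{49970}{-14403 - \left(7033 \cdot \frac{1}{8873} - - \frac{179}{200}\right)} = \left(-29613\right) \left(- \frac{1}{696}\right) + \frac{49970}{-14403 - \left(\frac{7033}{8873} + \frac{179}{200}\right)} = \frac{9871}{232} + \frac{49970}{-14403 - \frac{2994867}{1774600}} = \frac{9871}{232} + \frac{49970}{- \frac{25562558667}{1774600}} = \frac{9871}{232} + 49970 \left(- \frac{1774600}{25562558667}\right) = \frac{9871}{232} - \frac{88676762000}{25562558667} = \frac{231755007817957}{5930513610744}$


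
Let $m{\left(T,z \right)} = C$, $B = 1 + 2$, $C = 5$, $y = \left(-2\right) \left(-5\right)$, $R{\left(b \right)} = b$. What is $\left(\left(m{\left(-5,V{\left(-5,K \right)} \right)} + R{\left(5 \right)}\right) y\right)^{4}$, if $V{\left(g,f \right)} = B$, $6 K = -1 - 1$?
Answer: $100000000$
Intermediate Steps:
$K = - \frac{1}{3}$ ($K = \frac{-1 - 1}{6} = \frac{1}{6} \left(-2\right) = - \frac{1}{3} \approx -0.33333$)
$y = 10$
$B = 3$
$V{\left(g,f \right)} = 3$
$m{\left(T,z \right)} = 5$
$\left(\left(m{\left(-5,V{\left(-5,K \right)} \right)} + R{\left(5 \right)}\right) y\right)^{4} = \left(\left(5 + 5\right) 10\right)^{4} = \left(10 \cdot 10\right)^{4} = 100^{4} = 100000000$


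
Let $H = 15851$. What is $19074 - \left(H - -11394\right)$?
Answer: $-8171$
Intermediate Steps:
$19074 - \left(H - -11394\right) = 19074 - \left(15851 - -11394\right) = 19074 - \left(15851 + 11394\right) = 19074 - 27245 = -8171$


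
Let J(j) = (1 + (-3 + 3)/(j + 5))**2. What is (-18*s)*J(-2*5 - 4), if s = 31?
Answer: -558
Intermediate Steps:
J(j) = 1 (J(j) = (1 + 0/(5 + j))**2 = (1 + 0)**2 = 1**2 = 1)
(-18*s)*J(-2*5 - 4) = -18*31*1 = -558*1 = -558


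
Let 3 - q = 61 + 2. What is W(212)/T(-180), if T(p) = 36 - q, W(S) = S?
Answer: 53/24 ≈ 2.2083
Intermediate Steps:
q = -60 (q = 3 - (61 + 2) = 3 - 1*63 = 3 - 63 = -60)
T(p) = 96 (T(p) = 36 - 1*(-60) = 36 + 60 = 96)
W(212)/T(-180) = 212/96 = 212*(1/96) = 53/24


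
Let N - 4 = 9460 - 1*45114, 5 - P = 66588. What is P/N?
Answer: 66583/35650 ≈ 1.8677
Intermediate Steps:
P = -66583 (P = 5 - 1*66588 = 5 - 66588 = -66583)
N = -35650 (N = 4 + (9460 - 1*45114) = 4 + (9460 - 45114) = 4 - 35654 = -35650)
P/N = -66583/(-35650) = -66583*(-1/35650) = 66583/35650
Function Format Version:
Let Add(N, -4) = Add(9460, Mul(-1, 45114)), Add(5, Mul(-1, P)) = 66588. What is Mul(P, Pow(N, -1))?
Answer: Rational(66583, 35650) ≈ 1.8677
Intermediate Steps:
P = -66583 (P = Add(5, Mul(-1, 66588)) = Add(5, -66588) = -66583)
N = -35650 (N = Add(4, Add(9460, Mul(-1, 45114))) = Add(4, Add(9460, -45114)) = Add(4, -35654) = -35650)
Mul(P, Pow(N, -1)) = Mul(-66583, Pow(-35650, -1)) = Mul(-66583, Rational(-1, 35650)) = Rational(66583, 35650)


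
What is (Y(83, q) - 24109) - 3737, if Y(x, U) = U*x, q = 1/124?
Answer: -3452821/124 ≈ -27845.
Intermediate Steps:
q = 1/124 ≈ 0.0080645
(Y(83, q) - 24109) - 3737 = ((1/124)*83 - 24109) - 3737 = (83/124 - 24109) - 3737 = -2989433/124 - 3737 = -3452821/124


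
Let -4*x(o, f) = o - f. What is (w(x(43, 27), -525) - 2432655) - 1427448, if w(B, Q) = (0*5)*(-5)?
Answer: -3860103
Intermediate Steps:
x(o, f) = -o/4 + f/4 (x(o, f) = -(o - f)/4 = -o/4 + f/4)
w(B, Q) = 0 (w(B, Q) = 0*(-5) = 0)
(w(x(43, 27), -525) - 2432655) - 1427448 = (0 - 2432655) - 1427448 = -2432655 - 1427448 = -3860103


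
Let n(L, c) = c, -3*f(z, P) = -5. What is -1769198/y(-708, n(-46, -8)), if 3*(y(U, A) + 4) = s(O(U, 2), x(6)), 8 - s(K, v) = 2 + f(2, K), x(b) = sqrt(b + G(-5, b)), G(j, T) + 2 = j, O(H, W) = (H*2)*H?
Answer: 15922782/23 ≈ 6.9230e+5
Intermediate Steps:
O(H, W) = 2*H**2 (O(H, W) = (2*H)*H = 2*H**2)
G(j, T) = -2 + j
f(z, P) = 5/3 (f(z, P) = -1/3*(-5) = 5/3)
x(b) = sqrt(-7 + b) (x(b) = sqrt(b + (-2 - 5)) = sqrt(b - 7) = sqrt(-7 + b))
s(K, v) = 13/3 (s(K, v) = 8 - (2 + 5/3) = 8 - 1*11/3 = 8 - 11/3 = 13/3)
y(U, A) = -23/9 (y(U, A) = -4 + (1/3)*(13/3) = -4 + 13/9 = -23/9)
-1769198/y(-708, n(-46, -8)) = -1769198/(-23/9) = -1769198*(-9/23) = 15922782/23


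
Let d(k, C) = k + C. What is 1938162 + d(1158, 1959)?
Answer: 1941279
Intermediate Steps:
d(k, C) = C + k
1938162 + d(1158, 1959) = 1938162 + (1959 + 1158) = 1938162 + 3117 = 1941279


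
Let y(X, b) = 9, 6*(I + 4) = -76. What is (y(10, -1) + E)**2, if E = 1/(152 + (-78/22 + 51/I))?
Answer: 518764384009/6394721089 ≈ 81.124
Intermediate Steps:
I = -50/3 (I = -4 + (1/6)*(-76) = -4 - 38/3 = -50/3 ≈ -16.667)
E = 550/79967 (E = 1/(152 + (-78/22 + 51/(-50/3))) = 1/(152 + (-78*1/22 + 51*(-3/50))) = 1/(152 + (-39/11 - 153/50)) = 1/(152 - 3633/550) = 1/(79967/550) = 550/79967 ≈ 0.0068778)
(y(10, -1) + E)**2 = (9 + 550/79967)**2 = (720253/79967)**2 = 518764384009/6394721089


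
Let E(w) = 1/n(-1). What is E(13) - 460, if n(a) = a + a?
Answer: -921/2 ≈ -460.50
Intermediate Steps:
n(a) = 2*a
E(w) = -1/2 (E(w) = 1/(2*(-1)) = 1/(-2) = -1/2)
E(13) - 460 = -1/2 - 460 = -921/2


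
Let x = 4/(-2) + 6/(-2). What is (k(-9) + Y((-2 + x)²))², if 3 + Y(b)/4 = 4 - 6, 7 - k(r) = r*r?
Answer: 8836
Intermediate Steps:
k(r) = 7 - r² (k(r) = 7 - r*r = 7 - r²)
x = -5 (x = 4*(-½) + 6*(-½) = -2 - 3 = -5)
Y(b) = -20 (Y(b) = -12 + 4*(4 - 6) = -12 + 4*(-2) = -12 - 8 = -20)
(k(-9) + Y((-2 + x)²))² = ((7 - 1*(-9)²) - 20)² = ((7 - 1*81) - 20)² = ((7 - 81) - 20)² = (-74 - 20)² = (-94)² = 8836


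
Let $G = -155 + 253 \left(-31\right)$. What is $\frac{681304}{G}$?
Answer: $- \frac{340652}{3999} \approx -85.184$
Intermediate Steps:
$G = -7998$ ($G = -155 - 7843 = -7998$)
$\frac{681304}{G} = \frac{681304}{-7998} = 681304 \left(- \frac{1}{7998}\right) = - \frac{340652}{3999}$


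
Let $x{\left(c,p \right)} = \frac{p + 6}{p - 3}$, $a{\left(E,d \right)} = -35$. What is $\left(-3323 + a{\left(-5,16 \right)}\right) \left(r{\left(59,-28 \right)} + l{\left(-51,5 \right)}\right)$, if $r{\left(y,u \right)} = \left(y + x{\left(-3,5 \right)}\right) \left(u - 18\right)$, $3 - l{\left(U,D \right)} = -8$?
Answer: $9926248$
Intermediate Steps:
$l{\left(U,D \right)} = 11$ ($l{\left(U,D \right)} = 3 - -8 = 3 + 8 = 11$)
$x{\left(c,p \right)} = \frac{6 + p}{-3 + p}$
$r{\left(y,u \right)} = \left(-18 + u\right) \left(\frac{11}{2} + y\right)$ ($r{\left(y,u \right)} = \left(y + \frac{6 + 5}{-3 + 5}\right) \left(u - 18\right) = \left(y + \frac{1}{2} \cdot 11\right) \left(-18 + u\right) = \left(y + \frac{11}{2}\right) \left(-18 + u\right) = \left(\frac{11}{2} + y\right) \left(-18 + u\right) = \left(-18 + u\right) \left(\frac{11}{2} + y\right)$)
$\left(-3323 + a{\left(-5,16 \right)}\right) \left(r{\left(59,-28 \right)} + l{\left(-51,5 \right)}\right) = \left(-3323 - 35\right) \left(\left(-99 - 1062 + \frac{11}{2} \left(-28\right) - 1652\right) + 11\right) = - 3358 \left(\left(-99 - 1062 - 154 - 1652\right) + 11\right) = - 3358 \left(-2967 + 11\right) = \left(-3358\right) \left(-2956\right) = 9926248$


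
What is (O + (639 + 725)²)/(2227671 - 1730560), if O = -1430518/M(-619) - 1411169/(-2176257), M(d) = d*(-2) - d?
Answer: 2505243046085737/669659760693213 ≈ 3.7411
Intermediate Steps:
M(d) = -3*d (M(d) = -2*d - d = -3*d)
O = -1036851423431/1347103083 (O = -1430518/((-3*(-619))) - 1411169/(-2176257) = -1430518/1857 - 1411169*(-1/2176257) = -1430518*1/1857 + 1411169/2176257 = -1430518/1857 + 1411169/2176257 = -1036851423431/1347103083 ≈ -769.69)
(O + (639 + 725)²)/(2227671 - 1730560) = (-1036851423431/1347103083 + (639 + 725)²)/(2227671 - 1730560) = (-1036851423431/1347103083 + 1364²)/497111 = (-1036851423431/1347103083 + 1860496)*(1/497111) = (2505243046085737/1347103083)*(1/497111) = 2505243046085737/669659760693213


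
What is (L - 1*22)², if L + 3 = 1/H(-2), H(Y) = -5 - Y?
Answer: 5776/9 ≈ 641.78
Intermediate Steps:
L = -10/3 (L = -3 + 1/(-5 - 1*(-2)) = -3 + 1/(-5 + 2) = -3 + 1/(-3) = -3 - ⅓ = -10/3 ≈ -3.3333)
(L - 1*22)² = (-10/3 - 1*22)² = (-10/3 - 22)² = (-76/3)² = 5776/9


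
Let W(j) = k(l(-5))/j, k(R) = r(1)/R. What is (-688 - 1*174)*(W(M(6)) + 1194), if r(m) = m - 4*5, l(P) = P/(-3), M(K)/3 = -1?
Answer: -5162518/5 ≈ -1.0325e+6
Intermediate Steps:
M(K) = -3 (M(K) = 3*(-1) = -3)
l(P) = -P/3 (l(P) = P*(-1/3) = -P/3)
r(m) = -20 + m (r(m) = m - 20 = -20 + m)
k(R) = -19/R (k(R) = (-20 + 1)/R = -19/R)
W(j) = -57/(5*j) (W(j) = (-19/((-1/3*(-5))))/j = (-19/5/3)/j = (-19*3/5)/j = -57/(5*j))
(-688 - 1*174)*(W(M(6)) + 1194) = (-688 - 1*174)*(-57/5/(-3) + 1194) = (-688 - 174)*(-57/5*(-1/3) + 1194) = -862*(19/5 + 1194) = -862*5989/5 = -5162518/5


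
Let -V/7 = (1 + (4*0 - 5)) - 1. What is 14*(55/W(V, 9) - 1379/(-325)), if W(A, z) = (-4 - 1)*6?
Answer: 32893/975 ≈ 33.736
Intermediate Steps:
V = 35 (V = -7*((1 + (4*0 - 5)) - 1) = -7*((1 + (0 - 5)) - 1) = -7*((1 - 5) - 1) = -7*(-4 - 1) = -7*(-5) = 35)
W(A, z) = -30 (W(A, z) = -5*6 = -30)
14*(55/W(V, 9) - 1379/(-325)) = 14*(55/(-30) - 1379/(-325)) = 14*(55*(-1/30) - 1379*(-1/325)) = 14*(-11/6 + 1379/325) = 14*(4699/1950) = 32893/975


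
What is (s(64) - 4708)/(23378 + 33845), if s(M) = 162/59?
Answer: -277610/3376157 ≈ -0.082227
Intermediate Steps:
s(M) = 162/59 (s(M) = 162*(1/59) = 162/59)
(s(64) - 4708)/(23378 + 33845) = (162/59 - 4708)/(23378 + 33845) = -277610/59/57223 = -277610/59*1/57223 = -277610/3376157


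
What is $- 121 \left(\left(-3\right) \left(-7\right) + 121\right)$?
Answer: $-17182$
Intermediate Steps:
$- 121 \left(\left(-3\right) \left(-7\right) + 121\right) = - 121 \left(21 + 121\right) = \left(-121\right) 142 = -17182$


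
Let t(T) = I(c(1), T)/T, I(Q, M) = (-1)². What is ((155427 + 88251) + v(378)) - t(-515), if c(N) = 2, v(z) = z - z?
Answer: 125494171/515 ≈ 2.4368e+5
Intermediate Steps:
v(z) = 0
I(Q, M) = 1
t(T) = 1/T
((155427 + 88251) + v(378)) - t(-515) = ((155427 + 88251) + 0) - 1/(-515) = (243678 + 0) - 1*(-1/515) = 243678 + 1/515 = 125494171/515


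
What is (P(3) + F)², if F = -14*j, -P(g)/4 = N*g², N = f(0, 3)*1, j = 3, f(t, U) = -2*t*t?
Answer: 1764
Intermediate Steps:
f(t, U) = -2*t²
N = 0 (N = -2*0²*1 = -2*0*1 = 0*1 = 0)
P(g) = 0 (P(g) = -0*g² = -4*0 = 0)
F = -42 (F = -14*3 = -42)
(P(3) + F)² = (0 - 42)² = (-42)² = 1764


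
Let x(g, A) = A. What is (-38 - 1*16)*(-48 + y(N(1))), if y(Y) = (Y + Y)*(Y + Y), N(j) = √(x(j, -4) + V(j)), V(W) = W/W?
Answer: 3240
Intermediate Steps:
V(W) = 1
N(j) = I*√3 (N(j) = √(-4 + 1) = √(-3) = I*√3)
y(Y) = 4*Y² (y(Y) = (2*Y)*(2*Y) = 4*Y²)
(-38 - 1*16)*(-48 + y(N(1))) = (-38 - 1*16)*(-48 + 4*(I*√3)²) = (-38 - 16)*(-48 + 4*(-3)) = -54*(-48 - 12) = -54*(-60) = 3240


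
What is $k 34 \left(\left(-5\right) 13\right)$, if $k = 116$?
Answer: $-256360$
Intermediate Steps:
$k 34 \left(\left(-5\right) 13\right) = 116 \cdot 34 \left(\left(-5\right) 13\right) = 3944 \left(-65\right) = -256360$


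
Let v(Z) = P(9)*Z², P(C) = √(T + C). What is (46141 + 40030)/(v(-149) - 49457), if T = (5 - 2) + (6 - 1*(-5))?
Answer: 4261759147/8890346374 + 1913082371*√23/8890346374 ≈ 1.5114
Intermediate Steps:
T = 14 (T = 3 + (6 + 5) = 3 + 11 = 14)
P(C) = √(14 + C)
v(Z) = √23*Z² (v(Z) = √(14 + 9)*Z² = √23*Z²)
(46141 + 40030)/(v(-149) - 49457) = (46141 + 40030)/(√23*(-149)² - 49457) = 86171/(√23*22201 - 49457) = 86171/(22201*√23 - 49457) = 86171/(-49457 + 22201*√23)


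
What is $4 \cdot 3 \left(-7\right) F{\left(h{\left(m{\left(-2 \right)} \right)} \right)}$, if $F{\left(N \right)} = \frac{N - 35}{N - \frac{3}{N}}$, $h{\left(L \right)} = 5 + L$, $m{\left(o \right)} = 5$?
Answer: $\frac{21000}{97} \approx 216.49$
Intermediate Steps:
$F{\left(N \right)} = \frac{-35 + N}{N - \frac{3}{N}}$
$4 \cdot 3 \left(-7\right) F{\left(h{\left(m{\left(-2 \right)} \right)} \right)} = 4 \cdot 3 \left(-7\right) \frac{\left(5 + 5\right) \left(-35 + \left(5 + 5\right)\right)}{-3 + \left(5 + 5\right)^{2}} = 12 \left(-7\right) \frac{10 \left(-35 + 10\right)}{-3 + 10^{2}} = - 84 \cdot 10 \frac{1}{-3 + 100} \left(-25\right) = - 84 \cdot 10 \cdot \frac{1}{97} \left(-25\right) = \left(-84\right) \left(- \frac{250}{97}\right) = \frac{21000}{97}$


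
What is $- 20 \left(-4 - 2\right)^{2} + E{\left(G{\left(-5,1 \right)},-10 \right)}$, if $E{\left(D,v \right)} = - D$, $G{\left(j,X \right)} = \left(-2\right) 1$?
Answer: $-718$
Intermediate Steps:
$G{\left(j,X \right)} = -2$
$- 20 \left(-4 - 2\right)^{2} + E{\left(G{\left(-5,1 \right)},-10 \right)} = - 20 \left(-4 - 2\right)^{2} - -2 = - 20 \left(-6\right)^{2} + 2 = \left(-20\right) 36 + 2 = -720 + 2 = -718$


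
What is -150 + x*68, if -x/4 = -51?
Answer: 13722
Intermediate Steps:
x = 204 (x = -4*(-51) = 204)
-150 + x*68 = -150 + 204*68 = -150 + 13872 = 13722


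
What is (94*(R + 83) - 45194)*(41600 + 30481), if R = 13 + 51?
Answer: -2261613456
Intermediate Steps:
R = 64
(94*(R + 83) - 45194)*(41600 + 30481) = (94*(64 + 83) - 45194)*(41600 + 30481) = (94*147 - 45194)*72081 = (13818 - 45194)*72081 = -31376*72081 = -2261613456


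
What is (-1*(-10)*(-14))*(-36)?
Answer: 5040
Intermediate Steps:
(-1*(-10)*(-14))*(-36) = (10*(-14))*(-36) = -140*(-36) = 5040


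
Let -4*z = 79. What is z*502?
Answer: -19829/2 ≈ -9914.5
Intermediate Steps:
z = -79/4 (z = -¼*79 = -79/4 ≈ -19.750)
z*502 = -79/4*502 = -19829/2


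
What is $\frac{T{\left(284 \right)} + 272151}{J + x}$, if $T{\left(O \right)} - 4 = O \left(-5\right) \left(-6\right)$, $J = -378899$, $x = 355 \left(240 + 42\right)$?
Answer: $- \frac{280675}{278789} \approx -1.0068$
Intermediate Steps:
$x = 100110$ ($x = 355 \cdot 282 = 100110$)
$T{\left(O \right)} = 4 + 30 O$ ($T{\left(O \right)} = 4 + O \left(-5\right) \left(-6\right) = 4 + - 5 O \left(-6\right) = 4 + 30 O$)
$\frac{T{\left(284 \right)} + 272151}{J + x} = \frac{\left(4 + 30 \cdot 284\right) + 272151}{-378899 + 100110} = \frac{\left(4 + 8520\right) + 272151}{-278789} = \left(8524 + 272151\right) \left(- \frac{1}{278789}\right) = 280675 \left(- \frac{1}{278789}\right) = - \frac{280675}{278789}$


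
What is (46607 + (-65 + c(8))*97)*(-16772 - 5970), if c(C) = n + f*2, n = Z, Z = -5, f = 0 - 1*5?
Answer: -883458474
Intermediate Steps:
f = -5 (f = 0 - 5 = -5)
n = -5
c(C) = -15 (c(C) = -5 - 5*2 = -5 - 10 = -15)
(46607 + (-65 + c(8))*97)*(-16772 - 5970) = (46607 + (-65 - 15)*97)*(-16772 - 5970) = (46607 - 80*97)*(-22742) = (46607 - 7760)*(-22742) = 38847*(-22742) = -883458474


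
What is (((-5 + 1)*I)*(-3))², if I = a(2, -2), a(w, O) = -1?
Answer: 144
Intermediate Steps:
I = -1
(((-5 + 1)*I)*(-3))² = (((-5 + 1)*(-1))*(-3))² = (-4*(-1)*(-3))² = (4*(-3))² = (-12)² = 144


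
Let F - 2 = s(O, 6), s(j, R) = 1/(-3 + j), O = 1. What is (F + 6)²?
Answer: 225/4 ≈ 56.250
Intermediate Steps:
F = 3/2 (F = 2 + 1/(-3 + 1) = 2 + 1/(-2) = 2 - ½ = 3/2 ≈ 1.5000)
(F + 6)² = (3/2 + 6)² = (15/2)² = 225/4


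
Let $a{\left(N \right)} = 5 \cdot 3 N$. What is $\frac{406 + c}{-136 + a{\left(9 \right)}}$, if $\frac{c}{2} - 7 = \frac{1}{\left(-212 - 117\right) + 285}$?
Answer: $- \frac{9239}{22} \approx -419.95$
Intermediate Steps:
$a{\left(N \right)} = 15 N$
$c = \frac{307}{22}$ ($c = 14 + \frac{2}{\left(-212 - 117\right) + 285} = 14 + \frac{2}{-329 + 285} = 14 + \frac{2}{-44} = 14 + 2 \left(- \frac{1}{44}\right) = 14 - \frac{1}{22} = \frac{307}{22} \approx 13.955$)
$\frac{406 + c}{-136 + a{\left(9 \right)}} = \frac{406 + \frac{307}{22}}{-136 + 15 \cdot 9} = \frac{9239}{22 \left(-136 + 135\right)} = \frac{9239}{22 \left(-1\right)} = \frac{9239}{22} \left(-1\right) = - \frac{9239}{22}$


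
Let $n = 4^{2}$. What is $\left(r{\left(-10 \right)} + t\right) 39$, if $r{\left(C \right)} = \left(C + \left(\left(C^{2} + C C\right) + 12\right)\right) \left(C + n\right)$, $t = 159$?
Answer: $53469$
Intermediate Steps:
$n = 16$
$r{\left(C \right)} = \left(16 + C\right) \left(12 + C + 2 C^{2}\right)$ ($r{\left(C \right)} = \left(C + \left(\left(C^{2} + C C\right) + 12\right)\right) \left(C + 16\right) = \left(C + \left(\left(C^{2} + C^{2}\right) + 12\right)\right) \left(16 + C\right) = \left(C + \left(2 C^{2} + 12\right)\right) \left(16 + C\right) = \left(C + \left(12 + 2 C^{2}\right)\right) \left(16 + C\right) = \left(12 + C + 2 C^{2}\right) \left(16 + C\right) = \left(16 + C\right) \left(12 + C + 2 C^{2}\right)$)
$\left(r{\left(-10 \right)} + t\right) 39 = \left(\left(192 + 2 \left(-10\right)^{3} + 28 \left(-10\right) + 33 \left(-10\right)^{2}\right) + 159\right) 39 = \left(\left(192 + 2 \left(-1000\right) - 280 + 33 \cdot 100\right) + 159\right) 39 = \left(\left(192 - 2000 - 280 + 3300\right) + 159\right) 39 = \left(1212 + 159\right) 39 = 1371 \cdot 39 = 53469$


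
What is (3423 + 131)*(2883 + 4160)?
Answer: 25030822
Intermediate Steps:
(3423 + 131)*(2883 + 4160) = 3554*7043 = 25030822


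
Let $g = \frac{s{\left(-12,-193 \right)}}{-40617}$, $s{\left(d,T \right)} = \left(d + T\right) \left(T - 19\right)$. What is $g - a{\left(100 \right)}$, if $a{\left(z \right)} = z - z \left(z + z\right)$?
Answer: $\frac{808234840}{40617} \approx 19899.0$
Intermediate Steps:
$s{\left(d,T \right)} = \left(-19 + T\right) \left(T + d\right)$ ($s{\left(d,T \right)} = \left(T + d\right) \left(-19 + T\right) = \left(-19 + T\right) \left(T + d\right)$)
$g = - \frac{43460}{40617}$ ($g = \frac{\left(-193\right)^{2} - -3667 - -228 - -2316}{-40617} = \left(37249 + 3667 + 228 + 2316\right) \left(- \frac{1}{40617}\right) = 43460 \left(- \frac{1}{40617}\right) = - \frac{43460}{40617} \approx -1.07$)
$a{\left(z \right)} = z - 2 z^{2}$ ($a{\left(z \right)} = z - z 2 z = z - 2 z^{2}$)
$g - a{\left(100 \right)} = - \frac{43460}{40617} - 100 \left(1 - 200\right) = - \frac{43460}{40617} - 100 \left(-199\right) = - \frac{43460}{40617} - -19900 = - \frac{43460}{40617} + 19900 = \frac{808234840}{40617}$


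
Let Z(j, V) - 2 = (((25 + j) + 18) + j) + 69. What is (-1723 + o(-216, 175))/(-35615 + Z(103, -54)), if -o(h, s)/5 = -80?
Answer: 441/11765 ≈ 0.037484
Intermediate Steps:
o(h, s) = 400 (o(h, s) = -5*(-80) = 400)
Z(j, V) = 114 + 2*j (Z(j, V) = 2 + ((((25 + j) + 18) + j) + 69) = 2 + (((43 + j) + j) + 69) = 2 + ((43 + 2*j) + 69) = 2 + (112 + 2*j) = 114 + 2*j)
(-1723 + o(-216, 175))/(-35615 + Z(103, -54)) = (-1723 + 400)/(-35615 + (114 + 2*103)) = -1323/(-35615 + (114 + 206)) = -1323/(-35615 + 320) = -1323/(-35295) = -1323*(-1/35295) = 441/11765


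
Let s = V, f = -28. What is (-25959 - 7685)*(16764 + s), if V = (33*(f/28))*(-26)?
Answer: -592874568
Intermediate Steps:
V = 858 (V = (33*(-28/28))*(-26) = (33*(-28*1/28))*(-26) = (33*(-1))*(-26) = -33*(-26) = 858)
s = 858
(-25959 - 7685)*(16764 + s) = (-25959 - 7685)*(16764 + 858) = -33644*17622 = -592874568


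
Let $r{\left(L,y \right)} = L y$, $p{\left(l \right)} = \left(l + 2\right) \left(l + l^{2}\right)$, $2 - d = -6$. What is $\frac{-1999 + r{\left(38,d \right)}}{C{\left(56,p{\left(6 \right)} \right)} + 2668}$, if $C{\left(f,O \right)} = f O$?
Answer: $- \frac{1695}{21484} \approx -0.078896$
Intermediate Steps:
$d = 8$ ($d = 2 - -6 = 2 + 6 = 8$)
$p{\left(l \right)} = \left(2 + l\right) \left(l + l^{2}\right)$
$C{\left(f,O \right)} = O f$
$\frac{-1999 + r{\left(38,d \right)}}{C{\left(56,p{\left(6 \right)} \right)} + 2668} = \frac{-1999 + 38 \cdot 8}{6 \left(2 + 6^{2} + 3 \cdot 6\right) 56 + 2668} = \frac{-1999 + 304}{6 \left(2 + 36 + 18\right) 56 + 2668} = - \frac{1695}{6 \cdot 56 \cdot 56 + 2668} = - \frac{1695}{336 \cdot 56 + 2668} = - \frac{1695}{18816 + 2668} = - \frac{1695}{21484}$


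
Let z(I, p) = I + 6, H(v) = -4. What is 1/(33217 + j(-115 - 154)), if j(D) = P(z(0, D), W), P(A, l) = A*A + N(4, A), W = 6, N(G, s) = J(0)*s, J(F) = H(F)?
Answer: 1/33229 ≈ 3.0094e-5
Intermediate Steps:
J(F) = -4
N(G, s) = -4*s
z(I, p) = 6 + I
P(A, l) = A² - 4*A (P(A, l) = A*A - 4*A = A² - 4*A)
j(D) = 12 (j(D) = (6 + 0)*(-4 + (6 + 0)) = 6*(-4 + 6) = 6*2 = 12)
1/(33217 + j(-115 - 154)) = 1/(33217 + 12) = 1/33229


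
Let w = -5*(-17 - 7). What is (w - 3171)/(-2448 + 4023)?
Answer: -339/175 ≈ -1.9371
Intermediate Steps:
w = 120 (w = -5*(-24) = 120)
(w - 3171)/(-2448 + 4023) = (120 - 3171)/(-2448 + 4023) = -3051/1575 = -3051*1/1575 = -339/175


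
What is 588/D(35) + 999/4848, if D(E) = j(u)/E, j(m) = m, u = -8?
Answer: -4156827/1616 ≈ -2572.3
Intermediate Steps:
D(E) = -8/E
588/D(35) + 999/4848 = 588/((-8/35)) + 999/4848 = 588/((-8*1/35)) + 999*(1/4848) = 588/(-8/35) + 333/1616 = 588*(-35/8) + 333/1616 = -5145/2 + 333/1616 = -4156827/1616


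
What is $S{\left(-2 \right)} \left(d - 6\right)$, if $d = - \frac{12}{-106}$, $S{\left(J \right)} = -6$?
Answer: $\frac{1872}{53} \approx 35.321$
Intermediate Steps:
$d = \frac{6}{53}$ ($d = \left(-12\right) \left(- \frac{1}{106}\right) = \frac{6}{53} \approx 0.11321$)
$S{\left(-2 \right)} \left(d - 6\right) = - 6 \left(\frac{6}{53} - 6\right) = \left(-6\right) \left(- \frac{312}{53}\right) = \frac{1872}{53}$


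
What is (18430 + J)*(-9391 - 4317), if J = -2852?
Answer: -213543224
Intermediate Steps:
(18430 + J)*(-9391 - 4317) = (18430 - 2852)*(-9391 - 4317) = 15578*(-13708) = -213543224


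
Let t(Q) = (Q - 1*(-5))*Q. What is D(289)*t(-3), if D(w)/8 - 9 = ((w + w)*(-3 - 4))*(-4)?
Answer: -777264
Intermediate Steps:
t(Q) = Q*(5 + Q) (t(Q) = (Q + 5)*Q = (5 + Q)*Q = Q*(5 + Q))
D(w) = 72 + 448*w (D(w) = 72 + 8*(((w + w)*(-3 - 4))*(-4)) = 72 + 8*(((2*w)*(-7))*(-4)) = 72 + 8*(-14*w*(-4)) = 72 + 8*(56*w) = 72 + 448*w)
D(289)*t(-3) = (72 + 448*289)*(-3*(5 - 3)) = (72 + 129472)*(-3*2) = 129544*(-6) = -777264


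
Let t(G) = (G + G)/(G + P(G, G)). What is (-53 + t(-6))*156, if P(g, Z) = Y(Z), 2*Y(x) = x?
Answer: -8060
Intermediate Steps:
Y(x) = x/2
P(g, Z) = Z/2
t(G) = 4/3 (t(G) = (G + G)/(G + G/2) = (2*G)/((3*G/2)) = (2*G)*(2/(3*G)) = 4/3)
(-53 + t(-6))*156 = (-53 + 4/3)*156 = -155/3*156 = -8060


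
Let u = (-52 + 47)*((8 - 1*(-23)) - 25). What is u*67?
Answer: -2010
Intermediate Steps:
u = -30 (u = -5*((8 + 23) - 25) = -5*(31 - 25) = -5*6 = -30)
u*67 = -30*67 = -2010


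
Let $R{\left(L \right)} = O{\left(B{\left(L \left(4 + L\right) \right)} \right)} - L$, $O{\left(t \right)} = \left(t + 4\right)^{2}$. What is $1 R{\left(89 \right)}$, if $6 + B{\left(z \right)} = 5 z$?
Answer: $1712552600$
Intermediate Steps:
$B{\left(z \right)} = -6 + 5 z$
$O{\left(t \right)} = \left(4 + t\right)^{2}$
$R{\left(L \right)} = \left(-2 + 5 L \left(4 + L\right)\right)^{2} - L$ ($R{\left(L \right)} = \left(4 + \left(-6 + 5 L \left(4 + L\right)\right)\right)^{2} - L = \left(-2 + 5 L \left(4 + L\right)\right)^{2} - L$)
$1 R{\left(89 \right)} = 1 \left(\left(-2 + 5 \cdot 89 \left(4 + 89\right)\right)^{2} - 89\right) = 1 \left(\left(-2 + 5 \cdot 89 \cdot 93\right)^{2} - 89\right) = 1 \left(\left(-2 + 41385\right)^{2} - 89\right) = 1 \left(41383^{2} - 89\right) = 1 \left(1712552689 - 89\right) = 1 \cdot 1712552600 = 1712552600$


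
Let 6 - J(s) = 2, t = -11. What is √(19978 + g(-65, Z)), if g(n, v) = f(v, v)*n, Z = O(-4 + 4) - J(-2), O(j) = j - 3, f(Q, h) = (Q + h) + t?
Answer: √21603 ≈ 146.98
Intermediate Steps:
J(s) = 4 (J(s) = 6 - 1*2 = 6 - 2 = 4)
f(Q, h) = -11 + Q + h (f(Q, h) = (Q + h) - 11 = -11 + Q + h)
O(j) = -3 + j
Z = -7 (Z = (-3 + (-4 + 4)) - 1*4 = (-3 + 0) - 4 = -3 - 4 = -7)
g(n, v) = n*(-11 + 2*v) (g(n, v) = (-11 + v + v)*n = (-11 + 2*v)*n = n*(-11 + 2*v))
√(19978 + g(-65, Z)) = √(19978 - 65*(-11 + 2*(-7))) = √(19978 - 65*(-11 - 14)) = √(19978 - 65*(-25)) = √(19978 + 1625) = √21603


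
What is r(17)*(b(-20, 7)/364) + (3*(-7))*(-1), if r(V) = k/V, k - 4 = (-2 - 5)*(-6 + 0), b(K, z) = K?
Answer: 32257/1547 ≈ 20.851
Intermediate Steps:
k = 46 (k = 4 + (-2 - 5)*(-6 + 0) = 4 - 7*(-6) = 4 + 42 = 46)
r(V) = 46/V
r(17)*(b(-20, 7)/364) + (3*(-7))*(-1) = (46/17)*(-20/364) + (3*(-7))*(-1) = (46*(1/17))*(-20*1/364) - 21*(-1) = (46/17)*(-5/91) + 21 = -230/1547 + 21 = 32257/1547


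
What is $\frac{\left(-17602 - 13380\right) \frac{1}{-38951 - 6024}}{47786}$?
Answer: $\frac{2213}{153512525} \approx 1.4416 \cdot 10^{-5}$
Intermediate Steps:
$\frac{\left(-17602 - 13380\right) \frac{1}{-38951 - 6024}}{47786} = - \frac{30982}{-44975} \cdot \frac{1}{47786} = \left(-30982\right) \left(- \frac{1}{44975}\right) \frac{1}{47786} = \frac{4426}{6425} \cdot \frac{1}{47786} = \frac{2213}{153512525}$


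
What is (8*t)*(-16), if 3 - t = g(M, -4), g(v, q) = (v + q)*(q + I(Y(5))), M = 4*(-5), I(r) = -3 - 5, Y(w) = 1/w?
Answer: 36480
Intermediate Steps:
I(r) = -8
M = -20
g(v, q) = (-8 + q)*(q + v) (g(v, q) = (v + q)*(q - 8) = (q + v)*(-8 + q) = (-8 + q)*(q + v))
t = -285 (t = 3 - ((-4)**2 - 8*(-4) - 8*(-20) - 4*(-20)) = 3 - (16 + 32 + 160 + 80) = 3 - 1*288 = 3 - 288 = -285)
(8*t)*(-16) = (8*(-285))*(-16) = -2280*(-16) = 36480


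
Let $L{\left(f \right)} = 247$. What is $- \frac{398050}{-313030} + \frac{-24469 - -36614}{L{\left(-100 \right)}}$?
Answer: $\frac{390006770}{7731841} \approx 50.442$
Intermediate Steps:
$- \frac{398050}{-313030} + \frac{-24469 - -36614}{L{\left(-100 \right)}} = - \frac{398050}{-313030} + \frac{-24469 - -36614}{247} = \left(-398050\right) \left(- \frac{1}{313030}\right) + \left(-24469 + 36614\right) \frac{1}{247} = \frac{39805}{31303} + 12145 \cdot \frac{1}{247} = \frac{39805}{31303} + \frac{12145}{247} = \frac{390006770}{7731841}$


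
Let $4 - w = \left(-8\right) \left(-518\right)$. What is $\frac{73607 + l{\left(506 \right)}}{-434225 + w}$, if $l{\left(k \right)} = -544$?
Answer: $- \frac{73063}{438365} \approx -0.16667$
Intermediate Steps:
$w = -4140$ ($w = 4 - \left(-8\right) \left(-518\right) = 4 - 4144 = -4140$)
$\frac{73607 + l{\left(506 \right)}}{-434225 + w} = \frac{73607 - 544}{-434225 - 4140} = \frac{73063}{-438365} = 73063 \left(- \frac{1}{438365}\right) = - \frac{73063}{438365}$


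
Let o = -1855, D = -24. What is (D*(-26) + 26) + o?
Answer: -1205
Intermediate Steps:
(D*(-26) + 26) + o = (-24*(-26) + 26) - 1855 = (624 + 26) - 1855 = 650 - 1855 = -1205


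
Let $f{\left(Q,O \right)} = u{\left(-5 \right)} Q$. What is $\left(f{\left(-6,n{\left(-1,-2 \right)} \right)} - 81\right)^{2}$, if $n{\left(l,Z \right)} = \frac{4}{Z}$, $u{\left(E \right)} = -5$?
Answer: $2601$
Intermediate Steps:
$f{\left(Q,O \right)} = - 5 Q$
$\left(f{\left(-6,n{\left(-1,-2 \right)} \right)} - 81\right)^{2} = \left(\left(-5\right) \left(-6\right) - 81\right)^{2} = \left(30 - 81\right)^{2} = \left(-51\right)^{2} = 2601$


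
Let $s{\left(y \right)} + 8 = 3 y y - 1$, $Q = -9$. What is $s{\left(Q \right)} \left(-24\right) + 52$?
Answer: $-5564$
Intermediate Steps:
$s{\left(y \right)} = -9 + 3 y^{2}$ ($s{\left(y \right)} = -8 + \left(3 y y - 1\right) = -8 + \left(3 y^{2} - 1\right) = -8 + \left(-1 + 3 y^{2}\right) = -9 + 3 y^{2}$)
$s{\left(Q \right)} \left(-24\right) + 52 = \left(-9 + 3 \left(-9\right)^{2}\right) \left(-24\right) + 52 = \left(-9 + 3 \cdot 81\right) \left(-24\right) + 52 = \left(-9 + 243\right) \left(-24\right) + 52 = 234 \left(-24\right) + 52 = -5616 + 52 = -5564$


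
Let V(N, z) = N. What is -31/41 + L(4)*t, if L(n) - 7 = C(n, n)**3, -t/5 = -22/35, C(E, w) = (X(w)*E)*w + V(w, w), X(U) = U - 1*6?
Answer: -2827801/41 ≈ -68971.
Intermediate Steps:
X(U) = -6 + U (X(U) = U - 6 = -6 + U)
C(E, w) = w + E*w*(-6 + w) (C(E, w) = ((-6 + w)*E)*w + w = (E*(-6 + w))*w + w = E*w*(-6 + w) + w = w + E*w*(-6 + w))
t = 22/7 (t = -(-110)/35 = -5*(-22/35) = 22/7 ≈ 3.1429)
L(n) = 7 + n**3*(1 + n*(-6 + n))**3 (L(n) = 7 + (n*(1 + n*(-6 + n)))**3 = 7 + n**3*(1 + n*(-6 + n))**3)
-31/41 + L(4)*t = -31/41 + (7 + 4**3*(1 + 4*(-6 + 4))**3)*(22/7) = -31*1/41 + (7 + 64*(1 + 4*(-2))**3)*(22/7) = -31/41 + (7 + 64*(1 - 8)**3)*(22/7) = -31/41 + (7 + 64*(-7)**3)*(22/7) = -31/41 + (7 + 64*(-343))*(22/7) = -31/41 + (7 - 21952)*(22/7) = -31/41 - 21945*22/7 = -31/41 - 68970 = -2827801/41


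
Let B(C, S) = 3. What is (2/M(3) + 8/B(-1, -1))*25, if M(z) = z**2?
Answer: 650/9 ≈ 72.222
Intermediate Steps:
(2/M(3) + 8/B(-1, -1))*25 = (2/(3**2) + 8/3)*25 = (2/9 + 8*(1/3))*25 = (2*(1/9) + 8/3)*25 = (2/9 + 8/3)*25 = (26/9)*25 = 650/9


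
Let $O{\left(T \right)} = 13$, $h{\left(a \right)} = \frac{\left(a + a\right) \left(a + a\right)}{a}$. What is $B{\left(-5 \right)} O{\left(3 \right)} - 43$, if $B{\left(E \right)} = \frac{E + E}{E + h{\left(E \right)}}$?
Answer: $- \frac{189}{5} \approx -37.8$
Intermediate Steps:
$h{\left(a \right)} = 4 a$ ($h{\left(a \right)} = \frac{2 a 2 a}{a} = \frac{4 a^{2}}{a} = 4 a$)
$B{\left(E \right)} = \frac{2}{5}$ ($B{\left(E \right)} = \frac{E + E}{E + 4 E} = \frac{2 E}{5 E} = 2 E \frac{1}{5 E} = \frac{2}{5}$)
$B{\left(-5 \right)} O{\left(3 \right)} - 43 = \frac{2}{5} \cdot 13 - 43 = \frac{26}{5} - 43 = - \frac{189}{5}$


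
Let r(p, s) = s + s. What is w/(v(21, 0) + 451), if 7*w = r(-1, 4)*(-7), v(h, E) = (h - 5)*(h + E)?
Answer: -8/787 ≈ -0.010165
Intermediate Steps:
r(p, s) = 2*s
v(h, E) = (-5 + h)*(E + h)
w = -8 (w = ((2*4)*(-7))/7 = (8*(-7))/7 = (1/7)*(-56) = -8)
w/(v(21, 0) + 451) = -8/((21**2 - 5*0 - 5*21 + 0*21) + 451) = -8/((441 + 0 - 105 + 0) + 451) = -8/(336 + 451) = -8/787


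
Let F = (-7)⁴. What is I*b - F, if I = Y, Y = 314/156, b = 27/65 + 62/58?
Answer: -176289872/73515 ≈ -2398.0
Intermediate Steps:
b = 2798/1885 (b = 27*(1/65) + 62*(1/58) = 27/65 + 31/29 = 2798/1885 ≈ 1.4844)
Y = 157/78 (Y = 314*(1/156) = 157/78 ≈ 2.0128)
I = 157/78 ≈ 2.0128
F = 2401
I*b - F = (157/78)*(2798/1885) - 1*2401 = 219643/73515 - 2401 = -176289872/73515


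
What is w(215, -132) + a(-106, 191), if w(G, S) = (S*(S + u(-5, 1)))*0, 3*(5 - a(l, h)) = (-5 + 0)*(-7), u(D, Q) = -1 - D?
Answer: -20/3 ≈ -6.6667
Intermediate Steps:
a(l, h) = -20/3 (a(l, h) = 5 - (-5 + 0)*(-7)/3 = 5 - (-5)*(-7)/3 = 5 - ⅓*35 = 5 - 35/3 = -20/3)
w(G, S) = 0 (w(G, S) = (S*(S + (-1 - 1*(-5))))*0 = (S*(S + (-1 + 5)))*0 = (S*(S + 4))*0 = (S*(4 + S))*0 = 0)
w(215, -132) + a(-106, 191) = 0 - 20/3 = -20/3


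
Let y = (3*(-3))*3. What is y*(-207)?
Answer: 5589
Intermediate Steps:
y = -27 (y = -9*3 = -27)
y*(-207) = -27*(-207) = 5589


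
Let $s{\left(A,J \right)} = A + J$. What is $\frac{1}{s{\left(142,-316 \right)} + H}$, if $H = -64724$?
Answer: $- \frac{1}{64898} \approx -1.5409 \cdot 10^{-5}$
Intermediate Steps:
$\frac{1}{s{\left(142,-316 \right)} + H} = \frac{1}{\left(142 - 316\right) - 64724} = \frac{1}{-174 - 64724} = \frac{1}{-64898} = - \frac{1}{64898}$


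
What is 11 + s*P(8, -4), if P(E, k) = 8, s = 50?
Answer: 411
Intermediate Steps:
11 + s*P(8, -4) = 11 + 50*8 = 11 + 400 = 411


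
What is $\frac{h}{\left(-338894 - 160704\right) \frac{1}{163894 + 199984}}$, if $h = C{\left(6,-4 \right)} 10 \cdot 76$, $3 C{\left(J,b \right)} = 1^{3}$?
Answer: $- \frac{138273640}{749397} \approx -184.51$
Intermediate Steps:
$C{\left(J,b \right)} = \frac{1}{3}$ ($C{\left(J,b \right)} = \frac{1^{3}}{3} = \frac{1}{3} \cdot 1 = \frac{1}{3}$)
$h = \frac{760}{3}$ ($h = \frac{1}{3} \cdot 10 \cdot 76 = \frac{10}{3} \cdot 76 = \frac{760}{3} \approx 253.33$)
$\frac{h}{\left(-338894 - 160704\right) \frac{1}{163894 + 199984}} = \frac{760}{3 \frac{-338894 - 160704}{163894 + 199984}} = \frac{760}{3 \left(- \frac{499598}{363878}\right)} = \frac{760}{3 \left(\left(-499598\right) \frac{1}{363878}\right)} = \frac{760}{3 \left(- \frac{249799}{181939}\right)} = \frac{760}{3} \left(- \frac{181939}{249799}\right) = - \frac{138273640}{749397}$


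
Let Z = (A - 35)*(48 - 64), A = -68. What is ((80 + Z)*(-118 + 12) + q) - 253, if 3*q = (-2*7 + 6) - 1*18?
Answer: -550289/3 ≈ -1.8343e+5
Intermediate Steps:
Z = 1648 (Z = (-68 - 35)*(48 - 64) = -103*(-16) = 1648)
q = -26/3 (q = ((-2*7 + 6) - 1*18)/3 = ((-14 + 6) - 18)/3 = (-8 - 18)/3 = (1/3)*(-26) = -26/3 ≈ -8.6667)
((80 + Z)*(-118 + 12) + q) - 253 = ((80 + 1648)*(-118 + 12) - 26/3) - 253 = (1728*(-106) - 26/3) - 253 = (-183168 - 26/3) - 253 = -549530/3 - 253 = -550289/3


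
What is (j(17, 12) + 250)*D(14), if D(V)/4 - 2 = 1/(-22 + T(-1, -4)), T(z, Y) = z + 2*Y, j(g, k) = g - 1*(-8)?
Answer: 67100/31 ≈ 2164.5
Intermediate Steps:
j(g, k) = 8 + g (j(g, k) = g + 8 = 8 + g)
D(V) = 244/31 (D(V) = 8 + 4/(-22 + (-1 + 2*(-4))) = 8 + 4/(-22 + (-1 - 8)) = 8 + 4/(-22 - 9) = 8 + 4/(-31) = 8 + 4*(-1/31) = 8 - 4/31 = 244/31)
(j(17, 12) + 250)*D(14) = ((8 + 17) + 250)*(244/31) = (25 + 250)*(244/31) = 275*(244/31) = 67100/31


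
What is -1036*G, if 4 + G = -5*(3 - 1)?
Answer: 14504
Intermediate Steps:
G = -14 (G = -4 - 5*(3 - 1) = -4 - 5*2 = -4 - 10 = -14)
-1036*G = -1036*(-14) = 14504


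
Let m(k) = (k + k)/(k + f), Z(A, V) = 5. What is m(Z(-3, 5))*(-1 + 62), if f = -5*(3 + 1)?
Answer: -122/3 ≈ -40.667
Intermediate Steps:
f = -20 (f = -5*4 = -20)
m(k) = 2*k/(-20 + k) (m(k) = (k + k)/(k - 20) = (2*k)/(-20 + k) = 2*k/(-20 + k))
m(Z(-3, 5))*(-1 + 62) = (2*5/(-20 + 5))*(-1 + 62) = (2*5/(-15))*61 = (2*5*(-1/15))*61 = -2/3*61 = -122/3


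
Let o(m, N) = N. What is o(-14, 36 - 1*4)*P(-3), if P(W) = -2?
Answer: -64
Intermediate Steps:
o(-14, 36 - 1*4)*P(-3) = (36 - 1*4)*(-2) = (36 - 4)*(-2) = 32*(-2) = -64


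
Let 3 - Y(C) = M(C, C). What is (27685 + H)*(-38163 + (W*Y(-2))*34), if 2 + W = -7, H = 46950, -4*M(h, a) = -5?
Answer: -5776525095/2 ≈ -2.8883e+9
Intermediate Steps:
M(h, a) = 5/4 (M(h, a) = -¼*(-5) = 5/4)
Y(C) = 7/4 (Y(C) = 3 - 1*5/4 = 3 - 5/4 = 7/4)
W = -9 (W = -2 - 7 = -9)
(27685 + H)*(-38163 + (W*Y(-2))*34) = (27685 + 46950)*(-38163 - 9*7/4*34) = 74635*(-38163 - 63/4*34) = 74635*(-38163 - 1071/2) = 74635*(-77397/2) = -5776525095/2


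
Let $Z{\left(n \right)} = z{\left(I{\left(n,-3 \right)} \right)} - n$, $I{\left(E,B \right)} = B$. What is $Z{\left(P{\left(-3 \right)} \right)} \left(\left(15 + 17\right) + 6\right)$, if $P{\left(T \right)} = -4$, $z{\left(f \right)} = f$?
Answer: $38$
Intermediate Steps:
$Z{\left(n \right)} = -3 - n$
$Z{\left(P{\left(-3 \right)} \right)} \left(\left(15 + 17\right) + 6\right) = \left(-3 - -4\right) \left(\left(15 + 17\right) + 6\right) = \left(-3 + 4\right) \left(32 + 6\right) = 1 \cdot 38 = 38$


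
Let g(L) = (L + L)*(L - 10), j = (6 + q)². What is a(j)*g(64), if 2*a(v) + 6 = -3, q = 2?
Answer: -31104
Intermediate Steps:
j = 64 (j = (6 + 2)² = 8² = 64)
a(v) = -9/2 (a(v) = -3 + (½)*(-3) = -3 - 3/2 = -9/2)
g(L) = 2*L*(-10 + L) (g(L) = (2*L)*(-10 + L) = 2*L*(-10 + L))
a(j)*g(64) = -9*64*(-10 + 64) = -9*64*54 = -9/2*6912 = -31104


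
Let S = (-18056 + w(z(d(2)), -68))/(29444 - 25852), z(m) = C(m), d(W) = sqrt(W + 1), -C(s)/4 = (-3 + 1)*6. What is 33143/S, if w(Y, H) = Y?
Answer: -14881207/2251 ≈ -6610.9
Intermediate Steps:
C(s) = 48 (C(s) = -4*(-3 + 1)*6 = -(-8)*6 = -4*(-12) = 48)
d(W) = sqrt(1 + W)
z(m) = 48
S = -2251/449 (S = (-18056 + 48)/(29444 - 25852) = -18008/3592 = -18008*1/3592 = -2251/449 ≈ -5.0134)
33143/S = 33143/(-2251/449) = 33143*(-449/2251) = -14881207/2251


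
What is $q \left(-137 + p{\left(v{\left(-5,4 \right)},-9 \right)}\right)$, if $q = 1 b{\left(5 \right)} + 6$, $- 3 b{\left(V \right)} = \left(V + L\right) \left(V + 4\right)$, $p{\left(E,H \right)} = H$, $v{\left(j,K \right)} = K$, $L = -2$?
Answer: $438$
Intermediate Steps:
$b{\left(V \right)} = - \frac{\left(-2 + V\right) \left(4 + V\right)}{3}$ ($b{\left(V \right)} = - \frac{\left(V - 2\right) \left(V + 4\right)}{3} = - \frac{\left(-2 + V\right) \left(4 + V\right)}{3}$)
$q = -3$ ($q = 1 \left(\frac{8}{3} - \frac{10}{3} - \frac{5^{2}}{3}\right) + 6 = 1 \left(\frac{8}{3} - \frac{10}{3} - \frac{25}{3}\right) + 6 = 1 \left(-9\right) + 6 = -9 + 6 = -3$)
$q \left(-137 + p{\left(v{\left(-5,4 \right)},-9 \right)}\right) = - 3 \left(-137 - 9\right) = \left(-3\right) \left(-146\right) = 438$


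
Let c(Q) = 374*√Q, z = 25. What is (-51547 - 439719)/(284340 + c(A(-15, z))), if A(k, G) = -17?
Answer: -34921643610/20212903373 + 45933371*I*√17/20212903373 ≈ -1.7277 + 0.0093697*I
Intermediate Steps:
(-51547 - 439719)/(284340 + c(A(-15, z))) = (-51547 - 439719)/(284340 + 374*√(-17)) = -491266/(284340 + 374*(I*√17)) = -491266/(284340 + 374*I*√17)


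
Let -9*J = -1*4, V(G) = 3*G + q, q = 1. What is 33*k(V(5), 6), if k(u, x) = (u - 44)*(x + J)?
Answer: -17864/3 ≈ -5954.7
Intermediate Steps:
V(G) = 1 + 3*G (V(G) = 3*G + 1 = 1 + 3*G)
J = 4/9 (J = -(-1)*4/9 = -1/9*(-4) = 4/9 ≈ 0.44444)
k(u, x) = (-44 + u)*(4/9 + x) (k(u, x) = (u - 44)*(x + 4/9) = (-44 + u)*(4/9 + x))
33*k(V(5), 6) = 33*(-176/9 - 44*6 + 4*(1 + 3*5)/9 + (1 + 3*5)*6) = 33*(-176/9 - 264 + 4*(1 + 15)/9 + (1 + 15)*6) = 33*(-176/9 - 264 + (4/9)*16 + 16*6) = 33*(-176/9 - 264 + 64/9 + 96) = 33*(-1624/9) = -17864/3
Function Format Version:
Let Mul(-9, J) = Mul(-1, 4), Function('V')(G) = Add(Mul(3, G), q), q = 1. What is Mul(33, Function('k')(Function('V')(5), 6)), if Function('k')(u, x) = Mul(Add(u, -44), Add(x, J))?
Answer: Rational(-17864, 3) ≈ -5954.7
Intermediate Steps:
Function('V')(G) = Add(1, Mul(3, G)) (Function('V')(G) = Add(Mul(3, G), 1) = Add(1, Mul(3, G)))
J = Rational(4, 9) (J = Mul(Rational(-1, 9), Mul(-1, 4)) = Mul(Rational(-1, 9), -4) = Rational(4, 9) ≈ 0.44444)
Function('k')(u, x) = Mul(Add(-44, u), Add(Rational(4, 9), x)) (Function('k')(u, x) = Mul(Add(u, -44), Add(x, Rational(4, 9))) = Mul(Add(-44, u), Add(Rational(4, 9), x)))
Mul(33, Function('k')(Function('V')(5), 6)) = Mul(33, Add(Rational(-176, 9), Mul(-44, 6), Mul(Rational(4, 9), Add(1, Mul(3, 5))), Mul(Add(1, Mul(3, 5)), 6))) = Mul(33, Add(Rational(-176, 9), -264, Mul(Rational(4, 9), Add(1, 15)), Mul(Add(1, 15), 6))) = Mul(33, Add(Rational(-176, 9), -264, Mul(Rational(4, 9), 16), Mul(16, 6))) = Mul(33, Add(Rational(-176, 9), -264, Rational(64, 9), 96)) = Mul(33, Rational(-1624, 9)) = Rational(-17864, 3)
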